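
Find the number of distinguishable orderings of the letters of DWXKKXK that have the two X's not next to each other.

There are 7!/(3!·2!) = 420 arrangements of DWXKKXK in total.
If the two X's are adjacent, glue them into one block, leaving 6 items to arrange: (6)!/(3!) = 120 ways.
Hence 420 − 120 = 300.

300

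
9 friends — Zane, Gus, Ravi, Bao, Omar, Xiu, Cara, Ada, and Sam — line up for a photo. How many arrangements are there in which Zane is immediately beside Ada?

80640

Glue Zane and Ada into one block (2 internal orders), leaving 8 units to arrange in a row.
That gives 2 × 8! = 2 × 40320 = 80640.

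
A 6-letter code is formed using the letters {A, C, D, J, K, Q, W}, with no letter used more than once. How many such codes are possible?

5040

Choose and order 6 of the 7 symbols: the first letter has 7 options, the next 6, and so on down to 2.
7 × 6 × 5 × 4 × 3 × 2 = 5040.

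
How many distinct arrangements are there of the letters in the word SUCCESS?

420

SUCCESS has 7 letters with C appearing twice and S appearing 3 times.
Dividing 7! = 5040 by 3!·2! = 12 for the repeated letters gives 420.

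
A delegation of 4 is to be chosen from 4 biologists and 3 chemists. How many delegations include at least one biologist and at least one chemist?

Total 4-person selections from all 7: C(7,4) = 35.
Subtract selections that omit an entire group: no biologists → C(3,4) = 0; no chemists → C(4,4) = 1.
Both groups omitted at once is impossible, so 35 − 1 = 34.

34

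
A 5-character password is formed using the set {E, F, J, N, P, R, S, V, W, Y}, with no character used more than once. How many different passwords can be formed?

30240

With no repetition, fill the 5 characters in order: 10 choices, then 9, down to 6.
That product is 10 × 9 × 8 × 7 × 6 = 30240.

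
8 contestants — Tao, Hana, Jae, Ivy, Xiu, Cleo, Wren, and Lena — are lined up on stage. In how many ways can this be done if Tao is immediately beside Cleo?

10080

Treat {Tao, Cleo} as a single unit. There are 7 units to order, and the pair itself can be ordered 2 ways.
That gives 2 × 7! = 2 × 5040 = 10080.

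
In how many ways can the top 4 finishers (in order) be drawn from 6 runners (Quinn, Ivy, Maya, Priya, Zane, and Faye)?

This is an ordered selection of 4 from 6: P(6,4).
That gives 6 × 5 × 4 × 3 = 360.

360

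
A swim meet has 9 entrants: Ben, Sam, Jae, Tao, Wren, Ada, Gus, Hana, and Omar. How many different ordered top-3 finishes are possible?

504

There are 9 choices for 1st place, 8 for 2nd, and 7 for 3rd.
That gives 9 × 8 × 7 = 504.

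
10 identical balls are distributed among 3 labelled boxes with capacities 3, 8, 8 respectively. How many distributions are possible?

32

By stars and bars, unrestricted non-negative solutions to x_1+…+x_3 = 10 number C(10+2,2) = 66.
Subtract solutions that violate a single cap (substitute x_i' = x_i − (cap_i+1)): x_1 ≥ 4 gives C(8,2) = 28; x_2 ≥ 9 gives C(3,2) = 3; x_3 ≥ 9 gives C(3,2) = 3. Together 34.
No two caps can be exceeded simultaneously, so the pair terms are all 0.
By inclusion–exclusion the count is 66 − 34 + 0 = 32.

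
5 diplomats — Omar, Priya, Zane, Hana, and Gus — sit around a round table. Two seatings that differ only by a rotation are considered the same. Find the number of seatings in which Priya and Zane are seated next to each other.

Glue Priya and Zane into a block (2 internal orders). Seating 4 units around a circle gives (3)! arrangements.
So 2 × (3)! = 2 × 6 = 12.

12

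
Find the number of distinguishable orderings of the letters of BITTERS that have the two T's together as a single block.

720

Treat the 2 copies of T as a single block. The multiset to arrange is then {TT, B, E, I, R, S}, 6 items in all.
All 6 items are distinct, so there are (6)! = 720 arrangements.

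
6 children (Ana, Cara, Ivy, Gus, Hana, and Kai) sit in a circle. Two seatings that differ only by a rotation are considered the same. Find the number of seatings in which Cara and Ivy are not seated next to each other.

All circular seatings of 6 people number (5)! = 120.
Seatings with Cara beside Ivy: treat them as a block with 2 internal orders, giving 2 × (4)! = 48.
Subtracting, 120 − 48 = 72.

72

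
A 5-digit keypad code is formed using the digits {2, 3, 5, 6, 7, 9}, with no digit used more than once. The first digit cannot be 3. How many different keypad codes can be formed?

The first digit has 6−1 = 5 choices (anything except 3).
The remaining 4 digits are filled from the other 5 symbols without repetition: 5 × 4 × 3 × 2 = 120.
Total: 5 × 120 = 600.

600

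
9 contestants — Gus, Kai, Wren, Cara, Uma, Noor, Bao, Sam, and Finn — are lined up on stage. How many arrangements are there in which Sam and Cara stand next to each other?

80640

Glue Sam and Cara into one block (2 internal orders), leaving 8 units to arrange in a row.
That gives 2 × 8! = 2 × 40320 = 80640.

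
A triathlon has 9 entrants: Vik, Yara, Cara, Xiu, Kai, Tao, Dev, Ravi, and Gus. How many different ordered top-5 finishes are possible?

There are 9 choices for 1st place, 8 for 2nd, and so on down to 5 for position 5.
That gives 9 × 8 × 7 × 6 × 5 = 15120.

15120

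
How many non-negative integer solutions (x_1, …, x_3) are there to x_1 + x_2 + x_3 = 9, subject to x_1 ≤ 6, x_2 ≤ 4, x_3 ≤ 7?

By stars and bars, unrestricted non-negative solutions to x_1+…+x_3 = 9 number C(9+2,2) = 55.
Subtract solutions that violate a single cap (substitute x_i' = x_i − (cap_i+1)): x_1 ≥ 7 gives C(4,2) = 6; x_2 ≥ 5 gives C(6,2) = 15; x_3 ≥ 8 gives C(3,2) = 3. Together 24.
No two caps can be exceeded simultaneously, so the pair terms are all 0.
By inclusion–exclusion the count is 55 − 24 + 0 = 31.

31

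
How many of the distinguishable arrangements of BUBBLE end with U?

20

With the last slot taken by U, it remains to arrange the other 5 letters (BBBLE).
Those 5 letters have B appearing 3 times, giving (5)!/(3!) = 20.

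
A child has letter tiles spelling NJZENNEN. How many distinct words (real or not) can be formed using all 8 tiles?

The 8 letters of NJZENNEN have repeats: E appearing twice and N appearing 4 times.
Dividing 8! = 40320 by 4!·2! = 48 for the repeated letters gives 840.

840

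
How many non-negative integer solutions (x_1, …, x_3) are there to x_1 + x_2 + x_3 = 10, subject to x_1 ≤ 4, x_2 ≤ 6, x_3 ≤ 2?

Ignoring the caps, the number of non-negative solutions to x_1+…+x_3 = 10 is C(12,2) = 66.
Subtract solutions that violate a single cap (substitute x_i' = x_i − (cap_i+1)): x_1 ≥ 5 gives C(7,2) = 21; x_2 ≥ 7 gives C(5,2) = 10; x_3 ≥ 3 gives C(9,2) = 36. Together 67.
Add back pairs where two caps are both exceeded: 0 + 6 + 1 = 7.
By inclusion–exclusion the count is 66 − 67 + 7 = 6.

6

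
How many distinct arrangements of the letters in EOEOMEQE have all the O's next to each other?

210

Treat the 2 copies of O as a single block. The multiset to arrange is then {OO, E, E, E, E, M, Q}, 7 items in all.
That gives (7)!/(4!) = 210 arrangements.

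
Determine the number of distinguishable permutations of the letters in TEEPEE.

30

TEEPEE has 6 letters with E appearing 4 times.
The number of distinct arrangements is 6!/(4!) = 720/24 = 30.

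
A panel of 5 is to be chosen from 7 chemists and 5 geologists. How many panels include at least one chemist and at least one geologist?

Total 5-person selections from all 12: C(12,5) = 792.
Selections missing a whole group: no chemists → C(5,5) = 1; no geologists → C(7,5) = 21.
Both groups omitted at once is impossible, so 792 − 22 = 770.

770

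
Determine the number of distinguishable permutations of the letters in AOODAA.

AOODAA has 6 letters with A appearing 3 times and O appearing twice.
Dividing 6! = 720 by 3!·2! = 12 for the repeated letters gives 60.

60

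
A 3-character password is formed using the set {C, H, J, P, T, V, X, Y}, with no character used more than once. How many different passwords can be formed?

336

Choose and order 3 of the 8 symbols: the first character has 8 options, the next 7, then 6.
That product is 8 × 7 × 6 = 336.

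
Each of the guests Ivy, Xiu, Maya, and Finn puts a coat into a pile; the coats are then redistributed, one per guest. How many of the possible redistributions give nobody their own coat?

9

Count assignments avoiding every fixed point. For any j of the 4 guests fixed to their own coat, the other 4−j can be arranged in (4−j)! ways.
By inclusion–exclusion this is Σ_{j=0}^{4} (−1)^j C(4,j)·(4−j)!.
Computing: 24 − 24 + 12 − 4 + 1 = 9.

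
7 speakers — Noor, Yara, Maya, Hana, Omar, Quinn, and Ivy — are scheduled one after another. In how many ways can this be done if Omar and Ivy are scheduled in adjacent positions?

Place the 5 others and the Omar-Ivy pair as 6 objects in a line; the pair has 2 internal arrangements.
So the count is 2·(6)! = 1440.

1440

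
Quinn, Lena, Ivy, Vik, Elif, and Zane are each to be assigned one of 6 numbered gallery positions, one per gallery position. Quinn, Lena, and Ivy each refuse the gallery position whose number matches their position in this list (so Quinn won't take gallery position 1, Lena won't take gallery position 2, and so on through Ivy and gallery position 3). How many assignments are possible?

426

Let Aᵢ (for i ∈ {1, 2, 3}) be the placements that put person i in their forbidden gallery position. Any j of these fix j positions, leaving (6−j)! ways to fill the rest, and there are C(3,j) ways to pick which j.
By inclusion–exclusion, the number of valid placements is Σ_{j=0}^{3} (−1)^j C(3,j)·(6−j)!.
Computing: 720 − 360 + 72 − 6 = 426.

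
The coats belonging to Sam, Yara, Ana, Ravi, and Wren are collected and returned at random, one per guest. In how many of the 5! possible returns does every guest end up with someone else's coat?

44

This is the derangement count D_5: permutations of 5 items with no fixed point.
By inclusion–exclusion this is Σ_{j=0}^{5} (−1)^j C(5,j)·(5−j)!.
Computing: 120 − 120 + 60 − 20 + 5 − 1 = 44.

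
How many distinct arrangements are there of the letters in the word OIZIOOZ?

Letter multiplicities in OIZIOOZ: I×2, O×3, Z×2.
Dividing 7! = 5040 by 3!·2!·2! = 24 for the repeated letters gives 210.

210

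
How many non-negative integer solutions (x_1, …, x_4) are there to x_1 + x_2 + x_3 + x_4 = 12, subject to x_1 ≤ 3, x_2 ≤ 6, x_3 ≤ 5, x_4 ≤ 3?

By stars and bars, unrestricted non-negative solutions to x_1+…+x_4 = 12 number C(12+3,3) = 455.
Subtract solutions that violate a single cap (substitute x_i' = x_i − (cap_i+1)): x_1 ≥ 4 gives C(11,3) = 165; x_2 ≥ 7 gives C(8,3) = 56; x_3 ≥ 6 gives C(9,3) = 84; x_4 ≥ 4 gives C(11,3) = 165. Together 470.
Add back pairs where two caps are both exceeded: 4 + 10 + 35 + 0 + 4 + 10 = 63.
By inclusion–exclusion the count is 455 − 470 + 63 = 48.

48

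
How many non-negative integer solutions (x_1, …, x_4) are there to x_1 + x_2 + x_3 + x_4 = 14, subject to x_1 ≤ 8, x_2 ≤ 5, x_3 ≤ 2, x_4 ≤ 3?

Without the upper bounds there are C(17,3) = 680 ways to split 14 among 4 variables.
Subtract solutions that violate a single cap (substitute x_i' = x_i − (cap_i+1)): x_1 ≥ 9 gives C(8,3) = 56; x_2 ≥ 6 gives C(11,3) = 165; x_3 ≥ 3 gives C(14,3) = 364; x_4 ≥ 4 gives C(13,3) = 286. Together 871.
Add back pairs where two caps are both exceeded: 0 + 10 + 4 + 56 + 35 + 120 = 225.
Subtract triples: 0 + 0 + 0 + 4 = 4.
By inclusion–exclusion the count is 680 − 871 + 225 − 4 = 30.

30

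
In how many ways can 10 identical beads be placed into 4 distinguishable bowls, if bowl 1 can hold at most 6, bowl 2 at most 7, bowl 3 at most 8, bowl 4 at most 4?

By stars and bars, unrestricted non-negative solutions to x_1+…+x_4 = 10 number C(10+3,3) = 286.
Subtract solutions that violate a single cap (substitute x_i' = x_i − (cap_i+1)): x_1 ≥ 7 gives C(6,3) = 20; x_2 ≥ 8 gives C(5,3) = 10; x_3 ≥ 9 gives C(4,3) = 4; x_4 ≥ 5 gives C(8,3) = 56. Together 90.
No two caps can be exceeded simultaneously, so the pair terms are all 0.
By inclusion–exclusion the count is 286 − 90 + 0 = 196.

196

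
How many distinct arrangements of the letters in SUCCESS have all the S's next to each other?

60

Treat the 3 copies of S as a single block. The multiset to arrange is then {SSS, C, C, E, U}, 5 items in all.
That gives (5)!/(2!) = 60 arrangements.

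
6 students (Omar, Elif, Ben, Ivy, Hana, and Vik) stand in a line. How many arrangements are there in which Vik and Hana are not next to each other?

480

Of the 6! = 720 arrangements, those with Vik and Hana adjacent number 2 × 5! = 240 (treat the pair as a block with 2 internal orders).
So 720 − 240 = 480 arrangements keep them apart.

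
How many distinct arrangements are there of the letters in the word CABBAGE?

CABBAGE has 7 letters with A appearing twice and B appearing twice.
Dividing 7! = 5040 by 2!·2! = 4 for the repeated letters gives 1260.

1260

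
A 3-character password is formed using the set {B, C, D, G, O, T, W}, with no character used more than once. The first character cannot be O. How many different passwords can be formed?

The first character has 7−1 = 6 choices (anything except O).
The remaining 2 characters are filled from the other 6 symbols without repetition: 6 × 5 = 30.
Total: 6 × 30 = 180.

180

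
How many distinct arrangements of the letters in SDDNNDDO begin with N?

With the first slot taken by N, it remains to arrange the other 7 letters (SDDNDDO).
Those 7 letters have D appearing 4 times, giving (7)!/(4!) = 210.

210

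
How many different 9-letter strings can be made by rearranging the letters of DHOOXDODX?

5040

Letter multiplicities in DHOOXDODX: D×3, H×1, O×3, X×2.
So there are 9! / (3!·3!·2!) = 5040 distinguishable arrangements.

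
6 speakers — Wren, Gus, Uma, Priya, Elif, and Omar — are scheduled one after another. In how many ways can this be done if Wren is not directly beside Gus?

480

Of the 6! = 720 arrangements, those with Wren and Gus adjacent number 2 × 5! = 240 (treat the pair as a block with 2 internal orders).
Complementary counting: 720 − 240 = 480.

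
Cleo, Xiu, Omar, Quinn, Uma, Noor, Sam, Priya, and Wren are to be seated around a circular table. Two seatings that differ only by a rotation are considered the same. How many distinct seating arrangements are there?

40320

Seat Cleo anywhere (absorbing the rotational symmetry), then permute the other 8: (8)! = 40320.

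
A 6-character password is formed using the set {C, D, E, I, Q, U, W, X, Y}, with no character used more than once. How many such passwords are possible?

60480

With no repetition, fill the 6 characters in order: 9 choices, then 8, down to 4.
9 × 8 × 7 × 6 × 5 × 4 = 60480.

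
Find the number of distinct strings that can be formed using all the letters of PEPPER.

60

Letter multiplicities in PEPPER: E×2, P×3, R×1.
So there are 6! / (3!·2!) = 60 distinguishable arrangements.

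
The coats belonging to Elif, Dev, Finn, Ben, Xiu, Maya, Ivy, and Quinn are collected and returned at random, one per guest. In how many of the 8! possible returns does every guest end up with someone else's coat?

Let Aᵢ be the assignments in which guest i gets their own coat. We want the size of the complement of A₁∪…∪A_8.
By inclusion–exclusion this is Σ_{j=0}^{8} (−1)^j C(8,j)·(8−j)!.
Computing: 40320 − 40320 + 20160 − 6720 + 1680 − 336 + 56 − 8 + 1 = 14833.

14833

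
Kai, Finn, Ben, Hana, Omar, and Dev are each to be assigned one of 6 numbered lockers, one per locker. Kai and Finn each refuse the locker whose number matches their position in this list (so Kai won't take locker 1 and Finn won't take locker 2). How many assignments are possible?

Let Aᵢ (for i ∈ {1, 2}) be the placements that put person i in their forbidden locker. Any j of these fix j positions, leaving (6−j)! ways to fill the rest, and there are C(2,j) ways to pick which j.
By inclusion–exclusion, the number of valid placements is Σ_{j=0}^{2} (−1)^j C(2,j)·(6−j)!.
Computing: 720 − 240 + 24 = 504.

504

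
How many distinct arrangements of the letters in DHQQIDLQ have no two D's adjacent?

There are 8!/(3!·2!) = 3360 arrangements of DHQQIDLQ in total.
If the two D's are adjacent, glue them into one block, leaving 7 items to arrange: (7)!/(3!) = 840 ways.
Hence 3360 − 840 = 2520.

2520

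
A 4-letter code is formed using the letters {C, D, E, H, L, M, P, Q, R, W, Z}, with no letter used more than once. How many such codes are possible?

Choose and order 4 of the 11 symbols: the first letter has 11 options, the next 10, then 9, 8.
11 × 10 × 9 × 8 = 7920.

7920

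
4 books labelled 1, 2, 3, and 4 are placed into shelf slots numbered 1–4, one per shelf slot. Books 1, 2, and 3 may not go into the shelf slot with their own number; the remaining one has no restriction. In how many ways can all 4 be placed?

11

Let Aᵢ (for i ∈ {1, 2, 3}) be the placements that put book i in its forbidden shelf slot. Any j of these fix j positions, leaving (4−j)! ways to fill the rest, and there are C(3,j) ways to pick which j.
By inclusion–exclusion, the number of valid placements is Σ_{j=0}^{3} (−1)^j C(3,j)·(4−j)!.
Computing: 24 − 18 + 6 − 1 = 11.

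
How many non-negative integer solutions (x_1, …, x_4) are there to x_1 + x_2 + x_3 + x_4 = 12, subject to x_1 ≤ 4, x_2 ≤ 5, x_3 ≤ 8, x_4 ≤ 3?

100

Ignoring the caps, the number of non-negative solutions to x_1+…+x_4 = 12 is C(15,3) = 455.
Subtract solutions that violate a single cap (substitute x_i' = x_i − (cap_i+1)): x_1 ≥ 5 gives C(10,3) = 120; x_2 ≥ 6 gives C(9,3) = 84; x_3 ≥ 9 gives C(6,3) = 20; x_4 ≥ 4 gives C(11,3) = 165. Together 389.
Add back pairs where two caps are both exceeded: 4 + 0 + 20 + 0 + 10 + 0 = 34.
By inclusion–exclusion the count is 455 − 389 + 34 = 100.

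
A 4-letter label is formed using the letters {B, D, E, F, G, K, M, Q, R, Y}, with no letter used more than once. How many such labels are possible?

5040

With no repetition, fill the 4 letters in order: 10 choices, then 9, down to 7.
10 × 9 × 8 × 7 = 5040.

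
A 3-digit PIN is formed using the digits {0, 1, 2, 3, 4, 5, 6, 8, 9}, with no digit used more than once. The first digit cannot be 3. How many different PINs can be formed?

The first digit has 9−1 = 8 choices (anything except 3).
The remaining 2 digits are filled from the other 8 symbols without repetition: 8 × 7 = 56.
Total: 8 × 56 = 448.

448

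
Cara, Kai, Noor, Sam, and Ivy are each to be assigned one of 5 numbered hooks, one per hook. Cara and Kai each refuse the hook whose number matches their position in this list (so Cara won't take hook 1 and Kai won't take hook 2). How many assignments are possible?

78

Let Aᵢ (for i ∈ {1, 2}) be the placements that put person i in their forbidden hook. Any j of these fix j positions, leaving (5−j)! ways to fill the rest, and there are C(2,j) ways to pick which j.
By inclusion–exclusion, the number of valid placements is Σ_{j=0}^{2} (−1)^j C(2,j)·(5−j)!.
Computing: 120 − 48 + 6 = 78.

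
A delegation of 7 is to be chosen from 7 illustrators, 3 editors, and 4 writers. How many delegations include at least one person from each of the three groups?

2982

With no constraint there are C(14,7) = 3432 possible selections.
Selections missing a whole group: no illustrators → C(7,7) = 1; no editors → C(11,7) = 330; no writers → C(10,7) = 120.
Add back selections omitting two groups (i.e. drawn from a single group): C(7,7) + C(3,7) + C(4,7) = 1.
By inclusion–exclusion: 3432 − 451 + 1 = 2982.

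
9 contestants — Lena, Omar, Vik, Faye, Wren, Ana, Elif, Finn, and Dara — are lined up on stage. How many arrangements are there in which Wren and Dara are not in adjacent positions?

282240

Of the 9! = 362880 arrangements, those with Wren and Dara adjacent number 2 × 8! = 80640 (treat the pair as a block with 2 internal orders).
So 362880 − 80640 = 282240 arrangements keep them apart.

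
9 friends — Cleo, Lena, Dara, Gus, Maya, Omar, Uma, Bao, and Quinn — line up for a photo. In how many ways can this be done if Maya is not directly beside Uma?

Of the 9! = 362880 arrangements, those with Maya and Uma adjacent number 2 × 8! = 80640 (treat the pair as a block with 2 internal orders).
Complementary counting: 362880 − 80640 = 282240.

282240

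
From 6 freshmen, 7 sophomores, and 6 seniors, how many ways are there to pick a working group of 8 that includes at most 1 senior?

Split by how many seniors are chosen (0 through 1).
Sum: C(6,0)·C(13,8) + C(6,1)·C(13,7) = 1287 + 10296 = 11583.

11583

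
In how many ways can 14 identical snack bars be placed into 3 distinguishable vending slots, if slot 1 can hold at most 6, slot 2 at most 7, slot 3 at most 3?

Without the upper bounds there are C(16,2) = 120 ways to split 14 among 3 vending slots.
Subtract solutions that violate a single cap (substitute x_i' = x_i − (cap_i+1)): x_1 ≥ 7 gives C(9,2) = 36; x_2 ≥ 8 gives C(8,2) = 28; x_3 ≥ 4 gives C(12,2) = 66. Together 130.
Add back pairs where two caps are both exceeded: 0 + 10 + 6 = 16.
By inclusion–exclusion the count is 120 − 130 + 16 = 6.

6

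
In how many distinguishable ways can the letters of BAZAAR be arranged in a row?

Letter multiplicities in BAZAAR: A×3, B×1, R×1, Z×1.
Dividing 6! = 720 by 3! = 6 for the repeated letters gives 120.

120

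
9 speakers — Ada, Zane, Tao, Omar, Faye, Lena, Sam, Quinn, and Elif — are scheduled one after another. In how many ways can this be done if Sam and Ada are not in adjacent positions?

282240

There are 9! = 362880 arrangements in all. If Sam and Ada are adjacent, merging them into one block gives 2·(8)! = 80640 arrangements.
Complementary counting: 362880 − 80640 = 282240.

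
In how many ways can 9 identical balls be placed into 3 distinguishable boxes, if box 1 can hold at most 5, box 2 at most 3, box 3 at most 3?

6

Ignoring the caps, the number of non-negative solutions to x_1+…+x_3 = 9 is C(11,2) = 55.
Subtract solutions that violate a single cap (substitute x_i' = x_i − (cap_i+1)): x_1 ≥ 6 gives C(5,2) = 10; x_2 ≥ 4 gives C(7,2) = 21; x_3 ≥ 4 gives C(7,2) = 21. Together 52.
Add back pairs where two caps are both exceeded: 0 + 0 + 3 = 3.
By inclusion–exclusion the count is 55 − 52 + 3 = 6.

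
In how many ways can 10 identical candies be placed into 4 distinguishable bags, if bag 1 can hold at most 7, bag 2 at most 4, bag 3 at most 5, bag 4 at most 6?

165

Without the upper bounds there are C(13,3) = 286 ways to split 10 among 4 bags.
Subtract solutions that violate a single cap (substitute x_i' = x_i − (cap_i+1)): x_1 ≥ 8 gives C(5,3) = 10; x_2 ≥ 5 gives C(8,3) = 56; x_3 ≥ 6 gives C(7,3) = 35; x_4 ≥ 7 gives C(6,3) = 20. Together 121.
No two caps can be exceeded simultaneously, so the pair terms are all 0.
By inclusion–exclusion the count is 286 − 121 + 0 = 165.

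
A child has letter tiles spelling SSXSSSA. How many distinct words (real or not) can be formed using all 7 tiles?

42

SSXSSSA has 7 letters with S appearing 5 times.
Dividing 7! = 5040 by 5! = 120 for the repeated letters gives 42.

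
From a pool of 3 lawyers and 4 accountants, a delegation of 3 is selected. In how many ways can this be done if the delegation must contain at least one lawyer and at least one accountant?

Total 3-person selections from all 7: C(7,3) = 35.
Selections missing a whole group: no lawyers → C(4,3) = 4; no accountants → C(3,3) = 1.
Both groups omitted at once is impossible, so 35 − 5 = 30.

30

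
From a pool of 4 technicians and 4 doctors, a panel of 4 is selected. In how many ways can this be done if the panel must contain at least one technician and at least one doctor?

Unrestricted: C(8,4) = 70 ways to pick any 4 of the 8.
Selections missing a whole group: no technicians → C(4,4) = 1; no doctors → C(4,4) = 1.
Both groups omitted at once is impossible, so 70 − 2 = 68.

68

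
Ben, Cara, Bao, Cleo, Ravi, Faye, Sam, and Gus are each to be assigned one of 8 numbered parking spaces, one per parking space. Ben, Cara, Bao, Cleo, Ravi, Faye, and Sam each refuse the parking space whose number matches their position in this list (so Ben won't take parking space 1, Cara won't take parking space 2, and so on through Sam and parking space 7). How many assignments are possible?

16687

Let Aᵢ (for 1 ≤ i ≤ 7) be the placements that put person i in their forbidden parking space. Any j of these fix j positions, leaving (8−j)! ways to fill the rest, and there are C(7,j) ways to pick which j.
By inclusion–exclusion, the number of valid placements is Σ_{j=0}^{7} (−1)^j C(7,j)·(8−j)!.
Computing: 40320 − 35280 + 15120 − 4200 + 840 − 126 + 14 − 1 = 16687.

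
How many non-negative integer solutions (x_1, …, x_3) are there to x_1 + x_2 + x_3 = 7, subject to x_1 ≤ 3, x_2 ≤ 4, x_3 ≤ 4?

14

Without the upper bounds there are C(9,2) = 36 ways to split 7 among 3 variables.
Subtract solutions that violate a single cap (substitute x_i' = x_i − (cap_i+1)): x_1 ≥ 4 gives C(5,2) = 10; x_2 ≥ 5 gives C(4,2) = 6; x_3 ≥ 5 gives C(4,2) = 6. Together 22.
No two caps can be exceeded simultaneously, so the pair terms are all 0.
By inclusion–exclusion the count is 36 − 22 + 0 = 14.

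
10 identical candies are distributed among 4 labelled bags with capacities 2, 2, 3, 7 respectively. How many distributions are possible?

Without the upper bounds there are C(13,3) = 286 ways to split 10 among 4 bags.
Subtract solutions that violate a single cap (substitute x_i' = x_i − (cap_i+1)): x_1 ≥ 3 gives C(10,3) = 120; x_2 ≥ 3 gives C(10,3) = 120; x_3 ≥ 4 gives C(9,3) = 84; x_4 ≥ 8 gives C(5,3) = 10. Together 334.
Add back pairs where two caps are both exceeded: 35 + 20 + 0 + 20 + 0 + 0 = 75.
Subtract triples: 1 + 0 + 0 + 0 = 1.
By inclusion–exclusion the count is 286 − 334 + 75 − 1 = 26.

26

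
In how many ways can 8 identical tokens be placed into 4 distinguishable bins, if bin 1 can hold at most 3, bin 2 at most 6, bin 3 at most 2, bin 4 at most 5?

Ignoring the caps, the number of non-negative solutions to x_1+…+x_4 = 8 is C(11,3) = 165.
Subtract solutions that violate a single cap (substitute x_i' = x_i − (cap_i+1)): x_1 ≥ 4 gives C(7,3) = 35; x_2 ≥ 7 gives C(4,3) = 4; x_3 ≥ 3 gives C(8,3) = 56; x_4 ≥ 6 gives C(5,3) = 10. Together 105.
Add back pairs where two caps are both exceeded: 0 + 4 + 0 + 0 + 0 + 0 = 4.
By inclusion–exclusion the count is 165 − 105 + 4 = 64.

64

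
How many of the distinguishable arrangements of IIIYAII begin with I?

Fix I in the first position and arrange the remaining 6 letters.
Those 6 letters have I appearing 4 times, giving (6)!/(4!) = 30.

30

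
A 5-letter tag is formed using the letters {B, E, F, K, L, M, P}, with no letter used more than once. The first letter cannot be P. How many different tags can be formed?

2160

The first letter has 7−1 = 6 choices (anything except P).
The remaining 4 letters are filled from the other 6 symbols without repetition: 6 × 5 × 4 × 3 = 360.
Total: 6 × 360 = 2160.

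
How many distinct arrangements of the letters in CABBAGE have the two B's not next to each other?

There are 7!/(2!·2!) = 1260 arrangements of CABBAGE in total.
Arrangements with the B's together: treat BB as one letter, giving (6)!/(2!) = 360.
Hence 1260 − 360 = 900.

900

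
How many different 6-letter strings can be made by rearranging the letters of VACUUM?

Letter multiplicities in VACUUM: A×1, C×1, M×1, U×2, V×1.
Dividing 6! = 720 by 2! = 2 for the repeated letters gives 360.

360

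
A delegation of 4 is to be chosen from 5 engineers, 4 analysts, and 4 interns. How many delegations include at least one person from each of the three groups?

400

Total 4-person selections from all 13: C(13,4) = 715.
Selections missing a whole group: no engineers → C(8,4) = 70; no analysts → C(9,4) = 126; no interns → C(9,4) = 126.
Add back selections omitting two groups (i.e. drawn from a single group): C(5,4) + C(4,4) + C(4,4) = 7.
By inclusion–exclusion: 715 − 322 + 7 = 400.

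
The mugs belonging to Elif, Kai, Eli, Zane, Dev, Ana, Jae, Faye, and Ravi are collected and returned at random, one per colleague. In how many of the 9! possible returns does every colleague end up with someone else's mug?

Let Aᵢ be the assignments in which colleague i gets their own mug. We want the size of the complement of A₁∪…∪A_9.
By inclusion–exclusion this is Σ_{j=0}^{9} (−1)^j C(9,j)·(9−j)!.
Computing: 362880 − 362880 + 181440 − 60480 + 15120 − 3024 + 504 − 72 + 9 − 1 = 133496.

133496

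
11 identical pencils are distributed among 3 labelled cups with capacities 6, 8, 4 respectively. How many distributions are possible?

29

Without the upper bounds there are C(13,2) = 78 ways to split 11 among 3 cups.
Subtract solutions that violate a single cap (substitute x_i' = x_i − (cap_i+1)): x_1 ≥ 7 gives C(6,2) = 15; x_2 ≥ 9 gives C(4,2) = 6; x_3 ≥ 5 gives C(8,2) = 28. Together 49.
No two caps can be exceeded simultaneously, so the pair terms are all 0.
By inclusion–exclusion the count is 78 − 49 + 0 = 29.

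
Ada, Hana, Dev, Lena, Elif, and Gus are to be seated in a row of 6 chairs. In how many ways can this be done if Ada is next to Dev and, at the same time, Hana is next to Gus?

96

Treat {Ada,Dev} as one block (2 orders) and {Hana,Gus} as another (2 orders).
That leaves 4 units to arrange: 2 × 2 × 4! = 4 × 24 = 96.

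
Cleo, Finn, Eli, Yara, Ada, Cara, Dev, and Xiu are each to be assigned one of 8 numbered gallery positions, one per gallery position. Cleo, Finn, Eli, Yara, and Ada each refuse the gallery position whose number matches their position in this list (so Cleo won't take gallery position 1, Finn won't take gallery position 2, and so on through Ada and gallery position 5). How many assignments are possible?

Let Aᵢ (for 1 ≤ i ≤ 5) be the placements that put person i in their forbidden gallery position. Any j of these fix j positions, leaving (8−j)! ways to fill the rest, and there are C(5,j) ways to pick which j.
By inclusion–exclusion, the number of valid placements is Σ_{j=0}^{5} (−1)^j C(5,j)·(8−j)!.
Computing: 40320 − 25200 + 7200 − 1200 + 120 − 6 = 21234.

21234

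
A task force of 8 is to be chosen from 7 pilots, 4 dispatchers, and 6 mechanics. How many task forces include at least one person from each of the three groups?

22813

With no constraint there are C(17,8) = 24310 possible selections.
Subtract selections that omit an entire group: no pilots → C(10,8) = 45; no dispatchers → C(13,8) = 1287; no mechanics → C(11,8) = 165.
Add back selections omitting two groups (i.e. drawn from a single group): C(7,8) + C(4,8) + C(6,8) = 0.
By inclusion–exclusion: 24310 − 1497 + 0 = 22813.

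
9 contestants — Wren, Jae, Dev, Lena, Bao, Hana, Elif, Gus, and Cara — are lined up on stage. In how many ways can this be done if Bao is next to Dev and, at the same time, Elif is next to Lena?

Treat {Bao,Dev} as one block (2 orders) and {Elif,Lena} as another (2 orders).
That leaves 7 units to arrange: 2 × 2 × 7! = 4 × 5040 = 20160.

20160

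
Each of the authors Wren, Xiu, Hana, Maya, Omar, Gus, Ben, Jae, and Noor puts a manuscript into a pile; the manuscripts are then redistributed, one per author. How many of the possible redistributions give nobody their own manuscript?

133496

Let Aᵢ be the assignments in which author i gets their own manuscript. We want the size of the complement of A₁∪…∪A_9.
By inclusion–exclusion this is Σ_{j=0}^{9} (−1)^j C(9,j)·(9−j)!.
Computing: 362880 − 362880 + 181440 − 60480 + 15120 − 3024 + 504 − 72 + 9 − 1 = 133496.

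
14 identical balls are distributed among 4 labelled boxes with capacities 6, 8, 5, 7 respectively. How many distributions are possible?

260

By stars and bars, unrestricted non-negative solutions to x_1+…+x_4 = 14 number C(14+3,3) = 680.
Subtract solutions that violate a single cap (substitute x_i' = x_i − (cap_i+1)): x_1 ≥ 7 gives C(10,3) = 120; x_2 ≥ 9 gives C(8,3) = 56; x_3 ≥ 6 gives C(11,3) = 165; x_4 ≥ 8 gives C(9,3) = 84. Together 425.
Add back pairs where two caps are both exceeded: 0 + 4 + 0 + 0 + 0 + 1 = 5.
By inclusion–exclusion the count is 680 − 425 + 5 = 260.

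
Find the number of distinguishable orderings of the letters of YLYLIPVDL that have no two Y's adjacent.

23520

There are 9!/(3!·2!) = 30240 arrangements of YLYLIPVDL in total.
Arrangements with the Y's together: treat YY as one letter, giving (8)!/(3!) = 6720.
Subtracting, 30240 − 6720 = 23520 arrangements keep the Y's apart.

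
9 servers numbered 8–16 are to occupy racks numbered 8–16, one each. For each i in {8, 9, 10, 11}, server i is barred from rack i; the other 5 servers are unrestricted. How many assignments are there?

229080

Let Aᵢ (for 8 ≤ i ≤ 11) be the placements that put server i in its forbidden rack. Any j of these fix j positions, leaving (9−j)! ways to fill the rest, and there are C(4,j) ways to pick which j.
By inclusion–exclusion, the number of valid placements is Σ_{j=0}^{4} (−1)^j C(4,j)·(9−j)!.
Computing: 362880 − 161280 + 30240 − 2880 + 120 = 229080.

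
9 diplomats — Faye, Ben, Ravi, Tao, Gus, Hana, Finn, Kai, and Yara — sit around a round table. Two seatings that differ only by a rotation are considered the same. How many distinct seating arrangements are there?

40320

Around a circle, 9 distinct people have 9!/9 = (8)! = 40320 rotationally distinct seatings.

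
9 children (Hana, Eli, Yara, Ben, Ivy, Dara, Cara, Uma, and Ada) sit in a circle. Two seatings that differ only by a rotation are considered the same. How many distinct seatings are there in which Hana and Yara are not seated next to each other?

Without the restriction there are (8)! = 40320 seatings.
Seatings with Hana beside Yara: treat them as a block with 2 internal orders, giving 2 × (7)! = 10080.
Subtracting, 40320 − 10080 = 30240.

30240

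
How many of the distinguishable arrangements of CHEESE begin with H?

Fix H in the first position and arrange the remaining 5 letters.
Those 5 letters have E appearing 3 times, giving (5)!/(3!) = 20.

20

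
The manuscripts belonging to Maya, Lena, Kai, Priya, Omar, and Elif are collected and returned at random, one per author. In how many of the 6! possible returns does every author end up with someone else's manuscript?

Count assignments avoiding every fixed point. For any j of the 6 authors fixed to their own manuscript, the other 6−j can be arranged in (6−j)! ways.
By inclusion–exclusion this is Σ_{j=0}^{6} (−1)^j C(6,j)·(6−j)!.
Computing: 720 − 720 + 360 − 120 + 30 − 6 + 1 = 265.

265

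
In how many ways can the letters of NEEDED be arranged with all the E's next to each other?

Treat the 3 copies of E as a single block. The multiset to arrange is then {EEE, D, D, N}, 4 items in all.
That gives (4)!/(2!) = 12 arrangements.

12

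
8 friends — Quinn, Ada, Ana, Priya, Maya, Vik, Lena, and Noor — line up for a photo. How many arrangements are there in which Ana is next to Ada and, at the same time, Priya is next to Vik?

Treat {Ana,Ada} as one block (2 orders) and {Priya,Vik} as another (2 orders).
That leaves 6 units to arrange: 2 × 2 × 6! = 4 × 720 = 2880.

2880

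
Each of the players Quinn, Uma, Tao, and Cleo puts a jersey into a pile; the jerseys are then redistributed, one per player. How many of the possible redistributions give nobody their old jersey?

9

This is the derangement count D_4: permutations of 4 items with no fixed point.
By inclusion–exclusion this is Σ_{j=0}^{4} (−1)^j C(4,j)·(4−j)!.
Computing: 24 − 24 + 12 − 4 + 1 = 9.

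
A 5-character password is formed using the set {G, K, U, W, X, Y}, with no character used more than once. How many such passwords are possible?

720

With no repetition, fill the 5 characters in order: 6 choices, then 5, down to 2.
That product is 6 × 5 × 4 × 3 × 2 = 720.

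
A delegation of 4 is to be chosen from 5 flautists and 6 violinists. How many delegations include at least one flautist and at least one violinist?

Unrestricted: C(11,4) = 330 ways to pick any 4 of the 11.
Selections missing a whole group: no flautists → C(6,4) = 15; no violinists → C(5,4) = 5.
Both groups omitted at once is impossible, so 330 − 20 = 310.

310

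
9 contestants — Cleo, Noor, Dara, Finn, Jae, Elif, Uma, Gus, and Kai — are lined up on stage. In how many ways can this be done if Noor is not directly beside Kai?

Of the 9! = 362880 arrangements, those with Noor and Kai adjacent number 2 × 8! = 80640 (treat the pair as a block with 2 internal orders).
Complementary counting: 362880 − 80640 = 282240.

282240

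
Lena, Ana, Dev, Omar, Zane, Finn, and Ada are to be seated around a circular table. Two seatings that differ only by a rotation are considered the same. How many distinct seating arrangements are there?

Around a circle, 7 distinct people have 7!/7 = (6)! = 720 rotationally distinct seatings.

720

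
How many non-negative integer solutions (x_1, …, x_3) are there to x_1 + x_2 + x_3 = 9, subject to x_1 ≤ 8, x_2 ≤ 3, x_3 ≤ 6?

27

Without the upper bounds there are C(11,2) = 55 ways to split 9 among 3 variables.
Subtract solutions that violate a single cap (substitute x_i' = x_i − (cap_i+1)): x_1 ≥ 9 gives C(2,2) = 1; x_2 ≥ 4 gives C(7,2) = 21; x_3 ≥ 7 gives C(4,2) = 6. Together 28.
No two caps can be exceeded simultaneously, so the pair terms are all 0.
By inclusion–exclusion the count is 55 − 28 + 0 = 27.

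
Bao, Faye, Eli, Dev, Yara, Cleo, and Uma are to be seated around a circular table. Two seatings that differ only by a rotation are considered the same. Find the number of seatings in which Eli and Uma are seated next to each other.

240

Treat {Eli, Uma} as one unit (2 internal orders) and seat the resulting 6 units around the table: (5)! circular arrangements.
So 2 × (5)! = 2 × 120 = 240.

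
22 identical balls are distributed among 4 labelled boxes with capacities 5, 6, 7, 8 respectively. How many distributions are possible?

Ignoring the caps, the number of non-negative solutions to x_1+…+x_4 = 22 is C(25,3) = 2300.
Subtract solutions that violate a single cap (substitute x_i' = x_i − (cap_i+1)): x_1 ≥ 6 gives C(19,3) = 969; x_2 ≥ 7 gives C(18,3) = 816; x_3 ≥ 8 gives C(17,3) = 680; x_4 ≥ 9 gives C(16,3) = 560. Together 3025.
Add back pairs where two caps are both exceeded: 220 + 165 + 120 + 120 + 84 + 56 = 765.
Subtract triples: 4 + 1 + 0 + 0 = 5.
By inclusion–exclusion the count is 2300 − 3025 + 765 − 5 = 35.

35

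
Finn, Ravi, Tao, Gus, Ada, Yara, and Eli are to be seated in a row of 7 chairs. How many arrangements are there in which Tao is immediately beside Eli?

Glue Tao and Eli into one block (2 internal orders), leaving 6 units to arrange in a row.
So the count is 2·(6)! = 1440.

1440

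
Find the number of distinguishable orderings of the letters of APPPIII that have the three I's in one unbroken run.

Treat the 3 copies of I as a single block. The multiset to arrange is then {III, A, P, P, P}, 5 items in all.
That gives (5)!/(3!) = 20 arrangements.

20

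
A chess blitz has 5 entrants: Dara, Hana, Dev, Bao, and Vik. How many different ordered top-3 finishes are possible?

60

This is an ordered selection of 3 from 5: P(5,3).
That gives 5 × 4 × 3 = 60.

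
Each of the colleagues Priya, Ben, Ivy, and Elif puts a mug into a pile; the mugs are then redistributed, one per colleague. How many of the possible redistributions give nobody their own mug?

9

Count assignments avoiding every fixed point. For any j of the 4 colleagues fixed to their own mug, the other 4−j can be arranged in (4−j)! ways.
By inclusion–exclusion this is Σ_{j=0}^{4} (−1)^j C(4,j)·(4−j)!.
Computing: 24 − 24 + 12 − 4 + 1 = 9.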